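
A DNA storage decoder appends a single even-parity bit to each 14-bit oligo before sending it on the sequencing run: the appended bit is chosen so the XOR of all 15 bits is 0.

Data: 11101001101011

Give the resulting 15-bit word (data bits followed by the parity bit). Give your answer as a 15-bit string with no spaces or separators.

XOR of the 14 data bits: 1⊕1⊕1⊕0⊕1⊕0⊕0⊕1⊕1⊕0⊕1⊕0⊕1⊕1 = 1
Parity bit = 1 (so all 15 bits XOR to 0).

111010011010111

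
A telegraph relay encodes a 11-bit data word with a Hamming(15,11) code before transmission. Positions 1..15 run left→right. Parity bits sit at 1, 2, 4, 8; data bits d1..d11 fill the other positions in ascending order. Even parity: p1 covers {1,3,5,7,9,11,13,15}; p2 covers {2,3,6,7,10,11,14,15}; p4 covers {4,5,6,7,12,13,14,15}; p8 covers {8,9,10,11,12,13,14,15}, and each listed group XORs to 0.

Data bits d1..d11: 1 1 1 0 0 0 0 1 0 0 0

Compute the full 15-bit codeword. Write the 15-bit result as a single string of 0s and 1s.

001111010001000

Place data at non-parity positions: p1 p2 1 p4 1 1 0 p8 0 0 0 1 0 0 0
p1 (pos 1,3,5,7,9,11,13,15): XOR of data positions = 1⊕1⊕0⊕0⊕0⊕0⊕0 = 0
p2 (pos 2,3,6,7,10,11,14,15): XOR of data positions = 1⊕1⊕0⊕0⊕0⊕0⊕0 = 0
p4 (pos 4,5,6,7,12,13,14,15): XOR of data positions = 1⊕1⊕0⊕1⊕0⊕0⊕0 = 1
p8 (pos 8,9,10,11,12,13,14,15): XOR of data positions = 0⊕0⊕0⊕1⊕0⊕0⊕0 = 1
Codeword: 001111010001000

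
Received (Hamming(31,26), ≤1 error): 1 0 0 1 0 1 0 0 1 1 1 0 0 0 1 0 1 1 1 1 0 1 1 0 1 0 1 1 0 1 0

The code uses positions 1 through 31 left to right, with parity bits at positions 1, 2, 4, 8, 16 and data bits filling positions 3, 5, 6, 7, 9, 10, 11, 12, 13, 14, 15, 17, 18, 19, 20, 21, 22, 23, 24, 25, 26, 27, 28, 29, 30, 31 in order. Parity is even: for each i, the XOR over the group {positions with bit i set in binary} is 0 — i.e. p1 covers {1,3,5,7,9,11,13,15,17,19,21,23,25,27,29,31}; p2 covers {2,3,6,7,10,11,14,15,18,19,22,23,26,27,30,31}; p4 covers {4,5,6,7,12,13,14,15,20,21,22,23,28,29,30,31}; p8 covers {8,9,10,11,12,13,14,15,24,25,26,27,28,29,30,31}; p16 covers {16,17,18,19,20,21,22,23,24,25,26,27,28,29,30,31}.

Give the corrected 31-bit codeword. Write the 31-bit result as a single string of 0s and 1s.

s1 (pos 1,3,5,7,9,11,13,15,17,19,21,23,25,27,29,31): 1⊕0⊕0⊕0⊕1⊕1⊕0⊕1⊕1⊕1⊕0⊕1⊕1⊕1⊕0⊕0 = 1
s2 (pos 2,3,6,7,10,11,14,15,18,19,22,23,26,27,30,31): 0⊕0⊕1⊕0⊕1⊕1⊕0⊕1⊕1⊕1⊕1⊕1⊕0⊕1⊕1⊕0 = 0
s4 (pos 4,5,6,7,12,13,14,15,20,21,22,23,28,29,30,31): 1⊕0⊕1⊕0⊕0⊕0⊕0⊕1⊕1⊕0⊕1⊕1⊕1⊕0⊕1⊕0 = 0
s8 (pos 8,9,10,11,12,13,14,15,24,25,26,27,28,29,30,31): 0⊕1⊕1⊕1⊕0⊕0⊕0⊕1⊕0⊕1⊕0⊕1⊕1⊕0⊕1⊕0 = 0
s16 (pos 16,17,18,19,20,21,22,23,24,25,26,27,28,29,30,31): 0⊕1⊕1⊕1⊕1⊕0⊕1⊕1⊕0⊕1⊕0⊕1⊕1⊕0⊕1⊕0 = 0
Syndrome s16…s1 = 00001 → error at position 1.
Flip position 1: 1001010011100010111101101011010 → 0001010011100010111101101011010

0001010011100010111101101011010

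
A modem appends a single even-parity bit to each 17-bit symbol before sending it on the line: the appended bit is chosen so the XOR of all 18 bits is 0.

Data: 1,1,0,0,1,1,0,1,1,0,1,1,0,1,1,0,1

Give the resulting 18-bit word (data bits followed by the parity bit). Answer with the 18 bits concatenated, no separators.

110011011011011011

XOR of the 17 data bits: 1⊕1⊕0⊕0⊕1⊕1⊕0⊕1⊕1⊕0⊕1⊕1⊕0⊕1⊕1⊕0⊕1 = 1
Parity bit = 1 (so all 18 bits XOR to 0).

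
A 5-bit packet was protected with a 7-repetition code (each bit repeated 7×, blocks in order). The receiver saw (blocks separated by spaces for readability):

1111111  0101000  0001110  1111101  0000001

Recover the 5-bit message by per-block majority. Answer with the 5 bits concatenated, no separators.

10010

Block 1 (1111111): 7 ones → 1
Block 2 (0101000): 2 ones → 0
Block 3 (0001110): 3 ones → 0
Block 4 (1111101): 6 ones → 1
Block 5 (0000001): 1 one → 0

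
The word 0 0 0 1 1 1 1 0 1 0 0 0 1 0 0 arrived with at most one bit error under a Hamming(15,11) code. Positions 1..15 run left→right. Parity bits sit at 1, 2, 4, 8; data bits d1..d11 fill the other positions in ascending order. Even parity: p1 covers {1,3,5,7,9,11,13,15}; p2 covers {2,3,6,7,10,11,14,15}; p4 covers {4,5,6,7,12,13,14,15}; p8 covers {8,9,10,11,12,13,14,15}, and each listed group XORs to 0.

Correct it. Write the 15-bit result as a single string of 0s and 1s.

s1 (pos 1,3,5,7,9,11,13,15): 0⊕0⊕1⊕1⊕1⊕0⊕1⊕0 = 0
s2 (pos 2,3,6,7,10,11,14,15): 0⊕0⊕1⊕1⊕0⊕0⊕0⊕0 = 0
s4 (pos 4,5,6,7,12,13,14,15): 1⊕1⊕1⊕1⊕0⊕1⊕0⊕0 = 1
s8 (pos 8,9,10,11,12,13,14,15): 0⊕1⊕0⊕0⊕0⊕1⊕0⊕0 = 0
Syndrome s8…s1 = 0100 → error at position 4.
Flip position 4: 000111101000100 → 000011101000100

000011101000100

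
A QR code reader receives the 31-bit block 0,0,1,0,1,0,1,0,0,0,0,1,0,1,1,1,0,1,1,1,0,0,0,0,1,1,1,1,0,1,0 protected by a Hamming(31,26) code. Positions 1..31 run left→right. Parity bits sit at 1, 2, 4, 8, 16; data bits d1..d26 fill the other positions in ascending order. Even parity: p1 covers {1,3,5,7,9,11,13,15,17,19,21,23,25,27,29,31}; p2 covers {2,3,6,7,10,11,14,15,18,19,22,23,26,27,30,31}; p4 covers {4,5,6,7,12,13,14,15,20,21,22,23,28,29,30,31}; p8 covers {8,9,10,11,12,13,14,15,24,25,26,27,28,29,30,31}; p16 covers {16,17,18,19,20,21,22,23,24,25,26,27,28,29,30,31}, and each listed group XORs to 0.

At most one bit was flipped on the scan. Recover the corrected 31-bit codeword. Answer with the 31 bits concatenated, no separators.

s1 (pos 1,3,5,7,9,11,13,15,17,19,21,23,25,27,29,31): 0⊕1⊕1⊕1⊕0⊕0⊕0⊕1⊕0⊕1⊕0⊕0⊕1⊕1⊕0⊕0 = 1
s2 (pos 2,3,6,7,10,11,14,15,18,19,22,23,26,27,30,31): 0⊕1⊕0⊕1⊕0⊕0⊕1⊕1⊕1⊕1⊕0⊕0⊕1⊕1⊕1⊕0 = 1
s4 (pos 4,5,6,7,12,13,14,15,20,21,22,23,28,29,30,31): 0⊕1⊕0⊕1⊕1⊕0⊕1⊕1⊕1⊕0⊕0⊕0⊕1⊕0⊕1⊕0 = 0
s8 (pos 8,9,10,11,12,13,14,15,24,25,26,27,28,29,30,31): 0⊕0⊕0⊕0⊕1⊕0⊕1⊕1⊕0⊕1⊕1⊕1⊕1⊕0⊕1⊕0 = 0
s16 (pos 16,17,18,19,20,21,22,23,24,25,26,27,28,29,30,31): 1⊕0⊕1⊕1⊕1⊕0⊕0⊕0⊕0⊕1⊕1⊕1⊕1⊕0⊕1⊕0 = 1
Syndrome s16…s1 = 10011 → error at position 19.
Flip position 19: 0010101000010111011100001111010 → 0010101000010111010100001111010

0010101000010111010100001111010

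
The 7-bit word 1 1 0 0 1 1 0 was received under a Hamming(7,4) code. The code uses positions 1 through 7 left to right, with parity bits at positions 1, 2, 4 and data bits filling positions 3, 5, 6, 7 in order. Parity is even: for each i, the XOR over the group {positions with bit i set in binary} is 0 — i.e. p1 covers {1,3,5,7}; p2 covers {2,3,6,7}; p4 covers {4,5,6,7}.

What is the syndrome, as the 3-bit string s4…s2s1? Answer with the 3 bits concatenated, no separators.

000

s1 (pos 1,3,5,7): 1⊕0⊕1⊕0 = 0
s2 (pos 2,3,6,7): 1⊕0⊕1⊕0 = 0
s4 (pos 4,5,6,7): 0⊕1⊕1⊕0 = 0
Syndrome s4…s1 = 000 → no error.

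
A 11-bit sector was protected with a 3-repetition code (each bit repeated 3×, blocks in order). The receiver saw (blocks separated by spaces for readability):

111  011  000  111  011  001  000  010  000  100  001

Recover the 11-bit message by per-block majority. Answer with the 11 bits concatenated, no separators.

11011000000

Block 1 (111): 3 ones → 1
Block 2 (011): 2 ones → 1
Block 3 (000): 0 ones → 0
Block 4 (111): 3 ones → 1
Block 5 (011): 2 ones → 1
Block 6 (001): 1 one → 0
Block 7 (000): 0 ones → 0
Block 8 (010): 1 one → 0
Block 9 (000): 0 ones → 0
Block 10 (100): 1 one → 0
Block 11 (001): 1 one → 0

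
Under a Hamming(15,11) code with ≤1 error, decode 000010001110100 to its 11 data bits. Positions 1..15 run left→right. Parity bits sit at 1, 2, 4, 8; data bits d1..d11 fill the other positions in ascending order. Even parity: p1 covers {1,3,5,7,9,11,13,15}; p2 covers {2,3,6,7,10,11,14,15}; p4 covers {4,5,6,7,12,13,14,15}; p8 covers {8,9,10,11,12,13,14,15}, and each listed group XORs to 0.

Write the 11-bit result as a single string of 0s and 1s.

s1 (pos 1,3,5,7,9,11,13,15): 0⊕0⊕1⊕0⊕1⊕1⊕1⊕0 = 0
s2 (pos 2,3,6,7,10,11,14,15): 0⊕0⊕0⊕0⊕1⊕1⊕0⊕0 = 0
s4 (pos 4,5,6,7,12,13,14,15): 0⊕1⊕0⊕0⊕0⊕1⊕0⊕0 = 0
s8 (pos 8,9,10,11,12,13,14,15): 0⊕1⊕1⊕1⊕0⊕1⊕0⊕0 = 0
Syndrome s8…s1 = 0000 → no error.
Read data bits from positions 3,5,6,7,9,10,11,12,13,14,15: 01001110100

01001110100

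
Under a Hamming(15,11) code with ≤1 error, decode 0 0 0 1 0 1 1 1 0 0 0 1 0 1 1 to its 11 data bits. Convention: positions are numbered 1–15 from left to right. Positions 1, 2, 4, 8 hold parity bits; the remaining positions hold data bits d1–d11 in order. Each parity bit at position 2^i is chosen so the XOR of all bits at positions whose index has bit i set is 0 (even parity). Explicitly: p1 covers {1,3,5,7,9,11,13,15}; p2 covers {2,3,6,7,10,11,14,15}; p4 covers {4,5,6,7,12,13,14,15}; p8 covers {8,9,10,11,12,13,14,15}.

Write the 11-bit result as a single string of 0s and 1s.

00110001011

s1 (pos 1,3,5,7,9,11,13,15): 0⊕0⊕0⊕1⊕0⊕0⊕0⊕1 = 0
s2 (pos 2,3,6,7,10,11,14,15): 0⊕0⊕1⊕1⊕0⊕0⊕1⊕1 = 0
s4 (pos 4,5,6,7,12,13,14,15): 1⊕0⊕1⊕1⊕1⊕0⊕1⊕1 = 0
s8 (pos 8,9,10,11,12,13,14,15): 1⊕0⊕0⊕0⊕1⊕0⊕1⊕1 = 0
Syndrome s8…s1 = 0000 → no error.
Read data bits from positions 3,5,6,7,9,10,11,12,13,14,15: 00110001011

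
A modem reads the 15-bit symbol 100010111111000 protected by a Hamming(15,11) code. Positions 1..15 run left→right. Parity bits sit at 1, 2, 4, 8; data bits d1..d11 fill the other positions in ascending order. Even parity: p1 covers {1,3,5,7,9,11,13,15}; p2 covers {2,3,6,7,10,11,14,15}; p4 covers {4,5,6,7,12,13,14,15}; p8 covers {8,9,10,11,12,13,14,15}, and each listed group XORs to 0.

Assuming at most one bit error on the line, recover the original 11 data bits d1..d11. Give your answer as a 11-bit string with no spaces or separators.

01011111001

s1 (pos 1,3,5,7,9,11,13,15): 1⊕0⊕1⊕1⊕1⊕1⊕0⊕0 = 1
s2 (pos 2,3,6,7,10,11,14,15): 0⊕0⊕0⊕1⊕1⊕1⊕0⊕0 = 1
s4 (pos 4,5,6,7,12,13,14,15): 0⊕1⊕0⊕1⊕1⊕0⊕0⊕0 = 1
s8 (pos 8,9,10,11,12,13,14,15): 1⊕1⊕1⊕1⊕1⊕0⊕0⊕0 = 1
Syndrome s8…s1 = 1111 → error at position 15.
Flip position 15: 100010111111000 → 100010111111001
Read data bits from positions 3,5,6,7,9,10,11,12,13,14,15: 01011111001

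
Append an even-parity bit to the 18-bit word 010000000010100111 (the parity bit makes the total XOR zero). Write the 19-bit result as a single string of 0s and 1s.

0100000000101001110

XOR of the 18 data bits: 0⊕1⊕0⊕0⊕0⊕0⊕0⊕0⊕0⊕0⊕1⊕0⊕1⊕0⊕0⊕1⊕1⊕1 = 0
Parity bit = 0 (so all 19 bits XOR to 0).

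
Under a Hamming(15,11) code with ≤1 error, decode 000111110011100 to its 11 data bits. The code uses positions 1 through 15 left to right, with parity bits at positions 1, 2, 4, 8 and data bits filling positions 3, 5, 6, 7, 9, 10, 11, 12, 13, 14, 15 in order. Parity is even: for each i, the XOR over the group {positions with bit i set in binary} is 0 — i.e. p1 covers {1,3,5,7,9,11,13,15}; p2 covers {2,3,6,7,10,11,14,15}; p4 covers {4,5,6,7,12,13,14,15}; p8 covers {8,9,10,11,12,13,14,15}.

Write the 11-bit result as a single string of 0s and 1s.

01110011100

s1 (pos 1,3,5,7,9,11,13,15): 0⊕0⊕1⊕1⊕0⊕1⊕1⊕0 = 0
s2 (pos 2,3,6,7,10,11,14,15): 0⊕0⊕1⊕1⊕0⊕1⊕0⊕0 = 1
s4 (pos 4,5,6,7,12,13,14,15): 1⊕1⊕1⊕1⊕1⊕1⊕0⊕0 = 0
s8 (pos 8,9,10,11,12,13,14,15): 1⊕0⊕0⊕1⊕1⊕1⊕0⊕0 = 0
Syndrome s8…s1 = 0010 → error at position 2.
Flip position 2: 000111110011100 → 010111110011100
Read data bits from positions 3,5,6,7,9,10,11,12,13,14,15: 01110011100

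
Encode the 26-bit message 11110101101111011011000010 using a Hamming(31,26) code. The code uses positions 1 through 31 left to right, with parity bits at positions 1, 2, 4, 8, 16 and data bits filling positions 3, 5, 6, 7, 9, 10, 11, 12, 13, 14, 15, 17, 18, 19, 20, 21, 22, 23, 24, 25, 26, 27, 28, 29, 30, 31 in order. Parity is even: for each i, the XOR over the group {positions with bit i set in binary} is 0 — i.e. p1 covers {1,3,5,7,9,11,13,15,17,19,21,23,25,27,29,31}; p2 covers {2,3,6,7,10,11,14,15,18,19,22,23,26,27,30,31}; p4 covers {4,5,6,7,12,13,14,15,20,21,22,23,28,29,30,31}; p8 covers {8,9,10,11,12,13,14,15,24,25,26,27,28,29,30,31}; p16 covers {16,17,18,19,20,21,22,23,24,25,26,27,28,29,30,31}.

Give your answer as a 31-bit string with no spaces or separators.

Place data at non-parity positions: p1 p2 1 p4 1 1 1 p8 0 1 0 1 1 0 1 p16 1 1 1 0 1 1 0 1 1 0 0 0 0 1 0
p1 (pos 1,3,5,7,9,11,13,15,17,19,21,23,25,27,29,31): XOR of data positions = 1⊕1⊕1⊕0⊕0⊕1⊕1⊕1⊕1⊕1⊕0⊕1⊕0⊕0⊕0 = 1
p2 (pos 2,3,6,7,10,11,14,15,18,19,22,23,26,27,30,31): XOR of data positions = 1⊕1⊕1⊕1⊕0⊕0⊕1⊕1⊕1⊕1⊕0⊕0⊕0⊕1⊕0 = 1
p4 (pos 4,5,6,7,12,13,14,15,20,21,22,23,28,29,30,31): XOR of data positions = 1⊕1⊕1⊕1⊕1⊕0⊕1⊕0⊕1⊕1⊕0⊕0⊕0⊕1⊕0 = 1
p8 (pos 8,9,10,11,12,13,14,15,24,25,26,27,28,29,30,31): XOR of data positions = 0⊕1⊕0⊕1⊕1⊕0⊕1⊕1⊕1⊕0⊕0⊕0⊕0⊕1⊕0 = 1
p16 (pos 16,17,18,19,20,21,22,23,24,25,26,27,28,29,30,31): XOR of data positions = 1⊕1⊕1⊕0⊕1⊕1⊕0⊕1⊕1⊕0⊕0⊕0⊕0⊕1⊕0 = 0
Codeword: 1111111101011010111011011000010

1111111101011010111011011000010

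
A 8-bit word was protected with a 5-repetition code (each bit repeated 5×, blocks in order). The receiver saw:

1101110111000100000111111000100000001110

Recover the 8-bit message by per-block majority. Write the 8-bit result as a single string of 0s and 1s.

11001001

Block 1 (11011): 4 ones → 1
Block 2 (10111): 4 ones → 1
Block 3 (00010): 1 one → 0
Block 4 (00001): 1 one → 0
Block 5 (11111): 5 ones → 1
Block 6 (00010): 1 one → 0
Block 7 (00000): 0 ones → 0
Block 8 (01110): 3 ones → 1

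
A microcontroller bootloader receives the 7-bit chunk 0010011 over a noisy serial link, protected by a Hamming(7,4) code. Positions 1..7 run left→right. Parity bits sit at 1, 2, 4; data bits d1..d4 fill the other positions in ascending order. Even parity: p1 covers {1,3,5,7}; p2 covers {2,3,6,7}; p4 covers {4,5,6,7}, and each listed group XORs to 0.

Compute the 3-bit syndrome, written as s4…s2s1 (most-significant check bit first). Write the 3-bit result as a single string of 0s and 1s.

010

s1 (pos 1,3,5,7): 0⊕1⊕0⊕1 = 0
s2 (pos 2,3,6,7): 0⊕1⊕1⊕1 = 1
s4 (pos 4,5,6,7): 0⊕0⊕1⊕1 = 0
Syndrome s4…s1 = 010 → error at position 2.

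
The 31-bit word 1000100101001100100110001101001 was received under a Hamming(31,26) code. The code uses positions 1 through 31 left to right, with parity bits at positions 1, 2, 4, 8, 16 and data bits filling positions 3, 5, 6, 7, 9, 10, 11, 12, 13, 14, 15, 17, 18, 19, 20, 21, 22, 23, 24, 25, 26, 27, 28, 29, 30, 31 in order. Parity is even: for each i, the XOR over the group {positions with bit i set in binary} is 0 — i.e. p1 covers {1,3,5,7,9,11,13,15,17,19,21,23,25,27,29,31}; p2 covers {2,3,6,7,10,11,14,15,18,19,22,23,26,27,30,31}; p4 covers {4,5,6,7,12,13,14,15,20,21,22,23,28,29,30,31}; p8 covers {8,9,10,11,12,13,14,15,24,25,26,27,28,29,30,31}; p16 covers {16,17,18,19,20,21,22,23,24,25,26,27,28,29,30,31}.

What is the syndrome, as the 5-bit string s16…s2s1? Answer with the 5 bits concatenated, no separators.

s1 (pos 1,3,5,7,9,11,13,15,17,19,21,23,25,27,29,31): 1⊕0⊕1⊕0⊕0⊕0⊕1⊕0⊕1⊕0⊕1⊕0⊕1⊕0⊕0⊕1 = 1
s2 (pos 2,3,6,7,10,11,14,15,18,19,22,23,26,27,30,31): 0⊕0⊕0⊕0⊕1⊕0⊕1⊕0⊕0⊕0⊕0⊕0⊕1⊕0⊕0⊕1 = 0
s4 (pos 4,5,6,7,12,13,14,15,20,21,22,23,28,29,30,31): 0⊕1⊕0⊕0⊕0⊕1⊕1⊕0⊕1⊕1⊕0⊕0⊕1⊕0⊕0⊕1 = 1
s8 (pos 8,9,10,11,12,13,14,15,24,25,26,27,28,29,30,31): 1⊕0⊕1⊕0⊕0⊕1⊕1⊕0⊕0⊕1⊕1⊕0⊕1⊕0⊕0⊕1 = 0
s16 (pos 16,17,18,19,20,21,22,23,24,25,26,27,28,29,30,31): 0⊕1⊕0⊕0⊕1⊕1⊕0⊕0⊕0⊕1⊕1⊕0⊕1⊕0⊕0⊕1 = 1
Syndrome s16…s1 = 10101 → error at position 21.

10101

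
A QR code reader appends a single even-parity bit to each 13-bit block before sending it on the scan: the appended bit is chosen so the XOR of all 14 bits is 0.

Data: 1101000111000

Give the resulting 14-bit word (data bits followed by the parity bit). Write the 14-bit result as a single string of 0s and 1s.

11010001110000

XOR of the 13 data bits: 1⊕1⊕0⊕1⊕0⊕0⊕0⊕1⊕1⊕1⊕0⊕0⊕0 = 0
Parity bit = 0 (so all 14 bits XOR to 0).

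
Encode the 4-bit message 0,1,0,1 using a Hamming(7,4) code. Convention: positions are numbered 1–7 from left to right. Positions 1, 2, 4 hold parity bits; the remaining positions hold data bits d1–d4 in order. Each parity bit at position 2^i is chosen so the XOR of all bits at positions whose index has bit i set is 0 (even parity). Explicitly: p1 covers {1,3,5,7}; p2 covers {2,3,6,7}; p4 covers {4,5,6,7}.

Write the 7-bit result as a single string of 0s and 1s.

0100101

Place data at non-parity positions: p1 p2 0 p4 1 0 1
p1 (pos 1,3,5,7): XOR of data positions = 0⊕1⊕1 = 0
p2 (pos 2,3,6,7): XOR of data positions = 0⊕0⊕1 = 1
p4 (pos 4,5,6,7): XOR of data positions = 1⊕0⊕1 = 0
Codeword: 0100101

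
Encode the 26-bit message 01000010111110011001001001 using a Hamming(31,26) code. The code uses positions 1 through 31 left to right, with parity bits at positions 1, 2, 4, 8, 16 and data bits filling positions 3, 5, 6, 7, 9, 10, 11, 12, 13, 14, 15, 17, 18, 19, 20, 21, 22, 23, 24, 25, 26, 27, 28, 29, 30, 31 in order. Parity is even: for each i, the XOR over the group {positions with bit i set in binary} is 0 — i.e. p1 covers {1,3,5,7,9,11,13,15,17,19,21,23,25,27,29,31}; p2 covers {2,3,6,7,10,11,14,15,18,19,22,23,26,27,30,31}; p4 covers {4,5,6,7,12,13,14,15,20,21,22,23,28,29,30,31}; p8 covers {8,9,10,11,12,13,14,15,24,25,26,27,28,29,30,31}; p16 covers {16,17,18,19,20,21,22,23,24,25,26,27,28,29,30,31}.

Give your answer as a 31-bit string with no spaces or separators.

Place data at non-parity positions: p1 p2 0 p4 1 0 0 p8 0 0 1 0 1 1 1 p16 1 1 0 0 1 1 0 0 1 0 0 1 0 0 1
p1 (pos 1,3,5,7,9,11,13,15,17,19,21,23,25,27,29,31): XOR of data positions = 0⊕1⊕0⊕0⊕1⊕1⊕1⊕1⊕0⊕1⊕0⊕1⊕0⊕0⊕1 = 0
p2 (pos 2,3,6,7,10,11,14,15,18,19,22,23,26,27,30,31): XOR of data positions = 0⊕0⊕0⊕0⊕1⊕1⊕1⊕1⊕0⊕1⊕0⊕0⊕0⊕0⊕1 = 0
p4 (pos 4,5,6,7,12,13,14,15,20,21,22,23,28,29,30,31): XOR of data positions = 1⊕0⊕0⊕0⊕1⊕1⊕1⊕0⊕1⊕1⊕0⊕1⊕0⊕0⊕1 = 0
p8 (pos 8,9,10,11,12,13,14,15,24,25,26,27,28,29,30,31): XOR of data positions = 0⊕0⊕1⊕0⊕1⊕1⊕1⊕0⊕1⊕0⊕0⊕1⊕0⊕0⊕1 = 1
p16 (pos 16,17,18,19,20,21,22,23,24,25,26,27,28,29,30,31): XOR of data positions = 1⊕1⊕0⊕0⊕1⊕1⊕0⊕0⊕1⊕0⊕0⊕1⊕0⊕0⊕1 = 1
Codeword: 0000100100101111110011001001001

0000100100101111110011001001001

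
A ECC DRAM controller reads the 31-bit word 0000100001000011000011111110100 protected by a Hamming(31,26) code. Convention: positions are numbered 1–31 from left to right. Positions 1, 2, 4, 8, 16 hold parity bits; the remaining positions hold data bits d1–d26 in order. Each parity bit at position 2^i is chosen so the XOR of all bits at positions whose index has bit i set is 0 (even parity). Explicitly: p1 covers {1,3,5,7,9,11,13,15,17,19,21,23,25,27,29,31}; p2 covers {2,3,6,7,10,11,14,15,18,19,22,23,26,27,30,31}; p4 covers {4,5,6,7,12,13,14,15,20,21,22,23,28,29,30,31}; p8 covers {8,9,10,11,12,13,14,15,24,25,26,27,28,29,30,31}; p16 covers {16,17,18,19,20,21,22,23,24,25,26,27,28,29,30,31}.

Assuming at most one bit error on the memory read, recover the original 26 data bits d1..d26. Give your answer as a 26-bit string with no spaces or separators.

01000100001000011110110100

s1 (pos 1,3,5,7,9,11,13,15,17,19,21,23,25,27,29,31): 0⊕0⊕1⊕0⊕0⊕0⊕0⊕1⊕0⊕0⊕1⊕1⊕1⊕1⊕1⊕0 = 1
s2 (pos 2,3,6,7,10,11,14,15,18,19,22,23,26,27,30,31): 0⊕0⊕0⊕0⊕1⊕0⊕0⊕1⊕0⊕0⊕1⊕1⊕1⊕1⊕0⊕0 = 0
s4 (pos 4,5,6,7,12,13,14,15,20,21,22,23,28,29,30,31): 0⊕1⊕0⊕0⊕0⊕0⊕0⊕1⊕0⊕1⊕1⊕1⊕0⊕1⊕0⊕0 = 0
s8 (pos 8,9,10,11,12,13,14,15,24,25,26,27,28,29,30,31): 0⊕0⊕1⊕0⊕0⊕0⊕0⊕1⊕1⊕1⊕1⊕1⊕0⊕1⊕0⊕0 = 1
s16 (pos 16,17,18,19,20,21,22,23,24,25,26,27,28,29,30,31): 1⊕0⊕0⊕0⊕0⊕1⊕1⊕1⊕1⊕1⊕1⊕1⊕0⊕1⊕0⊕0 = 1
Syndrome s16…s1 = 11001 → error at position 25.
Flip position 25: 0000100001000011000011111110100 → 0000100001000011000011110110100
Read data bits from positions 3,5,6,7,9,10,11,12,13,14,15,17,18,19,20,21,22,23,24,25,26,27,28,29,30,31: 01000100001000011110110100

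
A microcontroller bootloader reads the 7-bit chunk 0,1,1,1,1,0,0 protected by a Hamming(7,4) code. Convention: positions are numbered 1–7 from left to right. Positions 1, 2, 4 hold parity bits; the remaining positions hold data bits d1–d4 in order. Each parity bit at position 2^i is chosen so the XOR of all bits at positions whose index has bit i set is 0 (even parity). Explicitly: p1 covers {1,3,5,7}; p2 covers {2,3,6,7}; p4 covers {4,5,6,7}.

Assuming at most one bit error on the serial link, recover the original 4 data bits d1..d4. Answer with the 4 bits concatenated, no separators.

1100

s1 (pos 1,3,5,7): 0⊕1⊕1⊕0 = 0
s2 (pos 2,3,6,7): 1⊕1⊕0⊕0 = 0
s4 (pos 4,5,6,7): 1⊕1⊕0⊕0 = 0
Syndrome s4…s1 = 000 → no error.
Read data bits from positions 3,5,6,7: 1100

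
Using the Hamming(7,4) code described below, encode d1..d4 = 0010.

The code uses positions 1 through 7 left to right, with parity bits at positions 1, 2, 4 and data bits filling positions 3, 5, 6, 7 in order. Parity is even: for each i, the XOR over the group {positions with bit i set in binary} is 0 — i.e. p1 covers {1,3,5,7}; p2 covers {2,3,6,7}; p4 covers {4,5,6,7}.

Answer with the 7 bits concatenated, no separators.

Place data at non-parity positions: p1 p2 0 p4 0 1 0
p1 (pos 1,3,5,7): XOR of data positions = 0⊕0⊕0 = 0
p2 (pos 2,3,6,7): XOR of data positions = 0⊕1⊕0 = 1
p4 (pos 4,5,6,7): XOR of data positions = 0⊕1⊕0 = 1
Codeword: 0101010

0101010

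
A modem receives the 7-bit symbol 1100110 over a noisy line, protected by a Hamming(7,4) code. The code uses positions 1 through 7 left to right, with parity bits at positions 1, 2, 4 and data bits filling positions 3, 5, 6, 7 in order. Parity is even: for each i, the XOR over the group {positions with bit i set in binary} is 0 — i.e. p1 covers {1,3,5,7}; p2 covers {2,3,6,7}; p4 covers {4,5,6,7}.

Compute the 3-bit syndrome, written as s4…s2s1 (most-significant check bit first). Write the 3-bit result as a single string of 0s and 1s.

s1 (pos 1,3,5,7): 1⊕0⊕1⊕0 = 0
s2 (pos 2,3,6,7): 1⊕0⊕1⊕0 = 0
s4 (pos 4,5,6,7): 0⊕1⊕1⊕0 = 0
Syndrome s4…s1 = 000 → no error.

000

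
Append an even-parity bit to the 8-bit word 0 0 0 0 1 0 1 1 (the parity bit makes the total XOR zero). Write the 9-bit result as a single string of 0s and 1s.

XOR of the 8 data bits: 0⊕0⊕0⊕0⊕1⊕0⊕1⊕1 = 1
Parity bit = 1 (so all 9 bits XOR to 0).

000010111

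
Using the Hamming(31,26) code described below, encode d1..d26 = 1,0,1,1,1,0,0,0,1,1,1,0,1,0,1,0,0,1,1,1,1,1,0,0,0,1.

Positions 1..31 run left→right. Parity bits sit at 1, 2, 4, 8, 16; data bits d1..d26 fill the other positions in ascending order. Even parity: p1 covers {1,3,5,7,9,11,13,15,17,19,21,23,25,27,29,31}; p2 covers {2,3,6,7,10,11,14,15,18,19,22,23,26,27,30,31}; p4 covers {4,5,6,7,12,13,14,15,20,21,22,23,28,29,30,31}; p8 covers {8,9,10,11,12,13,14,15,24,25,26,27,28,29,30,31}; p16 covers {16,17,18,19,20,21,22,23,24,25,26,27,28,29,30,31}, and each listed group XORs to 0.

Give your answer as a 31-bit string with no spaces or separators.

Place data at non-parity positions: p1 p2 1 p4 0 1 1 p8 1 0 0 0 1 1 1 p16 0 1 0 1 0 0 1 1 1 1 1 0 0 0 1
p1 (pos 1,3,5,7,9,11,13,15,17,19,21,23,25,27,29,31): XOR of data positions = 1⊕0⊕1⊕1⊕0⊕1⊕1⊕0⊕0⊕0⊕1⊕1⊕1⊕0⊕1 = 1
p2 (pos 2,3,6,7,10,11,14,15,18,19,22,23,26,27,30,31): XOR of data positions = 1⊕1⊕1⊕0⊕0⊕1⊕1⊕1⊕0⊕0⊕1⊕1⊕1⊕0⊕1 = 0
p4 (pos 4,5,6,7,12,13,14,15,20,21,22,23,28,29,30,31): XOR of data positions = 0⊕1⊕1⊕0⊕1⊕1⊕1⊕1⊕0⊕0⊕1⊕0⊕0⊕0⊕1 = 0
p8 (pos 8,9,10,11,12,13,14,15,24,25,26,27,28,29,30,31): XOR of data positions = 1⊕0⊕0⊕0⊕1⊕1⊕1⊕1⊕1⊕1⊕1⊕0⊕0⊕0⊕1 = 1
p16 (pos 16,17,18,19,20,21,22,23,24,25,26,27,28,29,30,31): XOR of data positions = 0⊕1⊕0⊕1⊕0⊕0⊕1⊕1⊕1⊕1⊕1⊕0⊕0⊕0⊕1 = 0
Codeword: 1010011110001110010100111110001

1010011110001110010100111110001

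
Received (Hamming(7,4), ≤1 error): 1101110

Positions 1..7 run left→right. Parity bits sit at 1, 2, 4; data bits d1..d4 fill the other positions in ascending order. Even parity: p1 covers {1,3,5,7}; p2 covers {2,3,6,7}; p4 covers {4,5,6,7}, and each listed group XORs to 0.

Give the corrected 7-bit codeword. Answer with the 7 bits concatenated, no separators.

1100110

s1 (pos 1,3,5,7): 1⊕0⊕1⊕0 = 0
s2 (pos 2,3,6,7): 1⊕0⊕1⊕0 = 0
s4 (pos 4,5,6,7): 1⊕1⊕1⊕0 = 1
Syndrome s4…s1 = 100 → error at position 4.
Flip position 4: 1101110 → 1100110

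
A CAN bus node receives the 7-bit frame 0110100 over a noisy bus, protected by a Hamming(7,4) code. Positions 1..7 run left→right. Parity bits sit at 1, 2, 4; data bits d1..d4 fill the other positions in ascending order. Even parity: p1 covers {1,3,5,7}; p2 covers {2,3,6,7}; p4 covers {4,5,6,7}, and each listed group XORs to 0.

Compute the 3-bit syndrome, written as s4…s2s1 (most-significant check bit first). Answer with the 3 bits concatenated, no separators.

s1 (pos 1,3,5,7): 0⊕1⊕1⊕0 = 0
s2 (pos 2,3,6,7): 1⊕1⊕0⊕0 = 0
s4 (pos 4,5,6,7): 0⊕1⊕0⊕0 = 1
Syndrome s4…s1 = 100 → error at position 4.

100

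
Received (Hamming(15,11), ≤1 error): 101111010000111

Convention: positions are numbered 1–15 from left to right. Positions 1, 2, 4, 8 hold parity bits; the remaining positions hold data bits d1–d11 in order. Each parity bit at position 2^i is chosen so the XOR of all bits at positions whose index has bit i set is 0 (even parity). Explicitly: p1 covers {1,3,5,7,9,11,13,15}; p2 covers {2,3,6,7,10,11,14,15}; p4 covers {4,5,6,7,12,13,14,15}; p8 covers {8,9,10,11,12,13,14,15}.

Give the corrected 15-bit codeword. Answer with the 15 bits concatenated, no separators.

001111010000111

s1 (pos 1,3,5,7,9,11,13,15): 1⊕1⊕1⊕0⊕0⊕0⊕1⊕1 = 1
s2 (pos 2,3,6,7,10,11,14,15): 0⊕1⊕1⊕0⊕0⊕0⊕1⊕1 = 0
s4 (pos 4,5,6,7,12,13,14,15): 1⊕1⊕1⊕0⊕0⊕1⊕1⊕1 = 0
s8 (pos 8,9,10,11,12,13,14,15): 1⊕0⊕0⊕0⊕0⊕1⊕1⊕1 = 0
Syndrome s8…s1 = 0001 → error at position 1.
Flip position 1: 101111010000111 → 001111010000111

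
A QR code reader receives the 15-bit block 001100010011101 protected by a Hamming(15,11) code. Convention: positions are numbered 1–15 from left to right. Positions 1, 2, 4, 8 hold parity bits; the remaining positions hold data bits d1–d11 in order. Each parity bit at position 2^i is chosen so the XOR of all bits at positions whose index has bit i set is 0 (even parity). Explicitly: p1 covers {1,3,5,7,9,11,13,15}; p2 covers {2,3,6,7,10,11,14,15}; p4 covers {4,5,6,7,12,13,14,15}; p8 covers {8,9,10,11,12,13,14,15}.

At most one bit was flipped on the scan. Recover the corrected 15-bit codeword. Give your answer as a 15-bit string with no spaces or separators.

s1 (pos 1,3,5,7,9,11,13,15): 0⊕1⊕0⊕0⊕0⊕1⊕1⊕1 = 0
s2 (pos 2,3,6,7,10,11,14,15): 0⊕1⊕0⊕0⊕0⊕1⊕0⊕1 = 1
s4 (pos 4,5,6,7,12,13,14,15): 1⊕0⊕0⊕0⊕1⊕1⊕0⊕1 = 0
s8 (pos 8,9,10,11,12,13,14,15): 1⊕0⊕0⊕1⊕1⊕1⊕0⊕1 = 1
Syndrome s8…s1 = 1010 → error at position 10.
Flip position 10: 001100010011101 → 001100010111101

001100010111101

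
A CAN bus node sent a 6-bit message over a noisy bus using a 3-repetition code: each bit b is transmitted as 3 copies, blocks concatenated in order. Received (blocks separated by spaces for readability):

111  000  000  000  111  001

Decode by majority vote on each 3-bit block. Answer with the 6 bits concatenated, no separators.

Block 1 (111): 3 ones → 1
Block 2 (000): 0 ones → 0
Block 3 (000): 0 ones → 0
Block 4 (000): 0 ones → 0
Block 5 (111): 3 ones → 1
Block 6 (001): 1 one → 0

100010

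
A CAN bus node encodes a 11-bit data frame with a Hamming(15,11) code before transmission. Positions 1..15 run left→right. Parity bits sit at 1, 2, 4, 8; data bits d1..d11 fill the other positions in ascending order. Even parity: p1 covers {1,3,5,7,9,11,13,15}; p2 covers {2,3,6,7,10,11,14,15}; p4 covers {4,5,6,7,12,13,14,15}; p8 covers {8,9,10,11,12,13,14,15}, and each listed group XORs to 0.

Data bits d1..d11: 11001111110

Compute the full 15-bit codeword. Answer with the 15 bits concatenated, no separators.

101010001111110

Place data at non-parity positions: p1 p2 1 p4 1 0 0 p8 1 1 1 1 1 1 0
p1 (pos 1,3,5,7,9,11,13,15): XOR of data positions = 1⊕1⊕0⊕1⊕1⊕1⊕0 = 1
p2 (pos 2,3,6,7,10,11,14,15): XOR of data positions = 1⊕0⊕0⊕1⊕1⊕1⊕0 = 0
p4 (pos 4,5,6,7,12,13,14,15): XOR of data positions = 1⊕0⊕0⊕1⊕1⊕1⊕0 = 0
p8 (pos 8,9,10,11,12,13,14,15): XOR of data positions = 1⊕1⊕1⊕1⊕1⊕1⊕0 = 0
Codeword: 101010001111110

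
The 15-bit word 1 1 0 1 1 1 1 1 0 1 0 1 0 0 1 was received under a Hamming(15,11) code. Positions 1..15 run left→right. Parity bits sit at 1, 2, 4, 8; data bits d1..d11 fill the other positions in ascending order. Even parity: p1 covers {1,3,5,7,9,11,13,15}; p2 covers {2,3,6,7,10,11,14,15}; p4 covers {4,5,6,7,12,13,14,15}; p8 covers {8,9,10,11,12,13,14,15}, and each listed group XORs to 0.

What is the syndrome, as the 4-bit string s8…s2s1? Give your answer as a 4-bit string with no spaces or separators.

0010

s1 (pos 1,3,5,7,9,11,13,15): 1⊕0⊕1⊕1⊕0⊕0⊕0⊕1 = 0
s2 (pos 2,3,6,7,10,11,14,15): 1⊕0⊕1⊕1⊕1⊕0⊕0⊕1 = 1
s4 (pos 4,5,6,7,12,13,14,15): 1⊕1⊕1⊕1⊕1⊕0⊕0⊕1 = 0
s8 (pos 8,9,10,11,12,13,14,15): 1⊕0⊕1⊕0⊕1⊕0⊕0⊕1 = 0
Syndrome s8…s1 = 0010 → error at position 2.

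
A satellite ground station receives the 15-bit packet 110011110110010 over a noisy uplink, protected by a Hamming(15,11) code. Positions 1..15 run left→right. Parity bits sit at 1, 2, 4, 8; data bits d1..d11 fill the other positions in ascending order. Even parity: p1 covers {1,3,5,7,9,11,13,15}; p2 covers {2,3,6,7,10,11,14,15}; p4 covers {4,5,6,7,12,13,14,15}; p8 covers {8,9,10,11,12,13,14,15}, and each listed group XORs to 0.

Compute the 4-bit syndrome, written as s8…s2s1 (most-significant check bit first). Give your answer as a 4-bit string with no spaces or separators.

0000

s1 (pos 1,3,5,7,9,11,13,15): 1⊕0⊕1⊕1⊕0⊕1⊕0⊕0 = 0
s2 (pos 2,3,6,7,10,11,14,15): 1⊕0⊕1⊕1⊕1⊕1⊕1⊕0 = 0
s4 (pos 4,5,6,7,12,13,14,15): 0⊕1⊕1⊕1⊕0⊕0⊕1⊕0 = 0
s8 (pos 8,9,10,11,12,13,14,15): 1⊕0⊕1⊕1⊕0⊕0⊕1⊕0 = 0
Syndrome s8…s1 = 0000 → no error.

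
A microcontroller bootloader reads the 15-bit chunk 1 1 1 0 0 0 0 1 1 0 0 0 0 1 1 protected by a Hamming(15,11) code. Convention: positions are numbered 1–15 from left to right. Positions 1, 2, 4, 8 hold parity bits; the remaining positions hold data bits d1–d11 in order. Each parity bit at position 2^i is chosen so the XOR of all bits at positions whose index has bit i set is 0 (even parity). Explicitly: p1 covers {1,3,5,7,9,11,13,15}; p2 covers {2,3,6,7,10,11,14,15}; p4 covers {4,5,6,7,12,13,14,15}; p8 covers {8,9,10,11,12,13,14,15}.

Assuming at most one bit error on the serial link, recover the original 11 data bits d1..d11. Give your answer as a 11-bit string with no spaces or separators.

s1 (pos 1,3,5,7,9,11,13,15): 1⊕1⊕0⊕0⊕1⊕0⊕0⊕1 = 0
s2 (pos 2,3,6,7,10,11,14,15): 1⊕1⊕0⊕0⊕0⊕0⊕1⊕1 = 0
s4 (pos 4,5,6,7,12,13,14,15): 0⊕0⊕0⊕0⊕0⊕0⊕1⊕1 = 0
s8 (pos 8,9,10,11,12,13,14,15): 1⊕1⊕0⊕0⊕0⊕0⊕1⊕1 = 0
Syndrome s8…s1 = 0000 → no error.
Read data bits from positions 3,5,6,7,9,10,11,12,13,14,15: 10001000011

10001000011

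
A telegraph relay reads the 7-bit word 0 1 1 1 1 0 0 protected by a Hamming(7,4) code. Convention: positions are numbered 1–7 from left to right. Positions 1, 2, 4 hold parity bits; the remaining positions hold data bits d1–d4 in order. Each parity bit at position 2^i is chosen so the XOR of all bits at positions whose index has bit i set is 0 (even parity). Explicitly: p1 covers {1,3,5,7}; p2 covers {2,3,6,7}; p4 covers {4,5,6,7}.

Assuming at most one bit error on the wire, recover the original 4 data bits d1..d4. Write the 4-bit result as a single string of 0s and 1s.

s1 (pos 1,3,5,7): 0⊕1⊕1⊕0 = 0
s2 (pos 2,3,6,7): 1⊕1⊕0⊕0 = 0
s4 (pos 4,5,6,7): 1⊕1⊕0⊕0 = 0
Syndrome s4…s1 = 000 → no error.
Read data bits from positions 3,5,6,7: 1100

1100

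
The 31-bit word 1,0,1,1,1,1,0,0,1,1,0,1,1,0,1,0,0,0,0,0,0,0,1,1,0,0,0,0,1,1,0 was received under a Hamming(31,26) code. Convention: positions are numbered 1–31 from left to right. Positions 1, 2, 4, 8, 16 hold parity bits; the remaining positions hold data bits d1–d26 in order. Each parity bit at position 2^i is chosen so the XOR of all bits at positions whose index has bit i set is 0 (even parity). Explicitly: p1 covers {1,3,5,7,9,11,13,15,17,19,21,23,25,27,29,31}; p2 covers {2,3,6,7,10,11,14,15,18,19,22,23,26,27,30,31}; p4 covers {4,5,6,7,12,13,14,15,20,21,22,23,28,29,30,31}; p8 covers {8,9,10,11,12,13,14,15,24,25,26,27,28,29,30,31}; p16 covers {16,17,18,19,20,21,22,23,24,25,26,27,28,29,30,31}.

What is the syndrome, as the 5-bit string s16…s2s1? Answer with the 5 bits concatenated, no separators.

s1 (pos 1,3,5,7,9,11,13,15,17,19,21,23,25,27,29,31): 1⊕1⊕1⊕0⊕1⊕0⊕1⊕1⊕0⊕0⊕0⊕1⊕0⊕0⊕1⊕0 = 0
s2 (pos 2,3,6,7,10,11,14,15,18,19,22,23,26,27,30,31): 0⊕1⊕1⊕0⊕1⊕0⊕0⊕1⊕0⊕0⊕0⊕1⊕0⊕0⊕1⊕0 = 0
s4 (pos 4,5,6,7,12,13,14,15,20,21,22,23,28,29,30,31): 1⊕1⊕1⊕0⊕1⊕1⊕0⊕1⊕0⊕0⊕0⊕1⊕0⊕1⊕1⊕0 = 1
s8 (pos 8,9,10,11,12,13,14,15,24,25,26,27,28,29,30,31): 0⊕1⊕1⊕0⊕1⊕1⊕0⊕1⊕1⊕0⊕0⊕0⊕0⊕1⊕1⊕0 = 0
s16 (pos 16,17,18,19,20,21,22,23,24,25,26,27,28,29,30,31): 0⊕0⊕0⊕0⊕0⊕0⊕0⊕1⊕1⊕0⊕0⊕0⊕0⊕1⊕1⊕0 = 0
Syndrome s16…s1 = 00100 → error at position 4.

00100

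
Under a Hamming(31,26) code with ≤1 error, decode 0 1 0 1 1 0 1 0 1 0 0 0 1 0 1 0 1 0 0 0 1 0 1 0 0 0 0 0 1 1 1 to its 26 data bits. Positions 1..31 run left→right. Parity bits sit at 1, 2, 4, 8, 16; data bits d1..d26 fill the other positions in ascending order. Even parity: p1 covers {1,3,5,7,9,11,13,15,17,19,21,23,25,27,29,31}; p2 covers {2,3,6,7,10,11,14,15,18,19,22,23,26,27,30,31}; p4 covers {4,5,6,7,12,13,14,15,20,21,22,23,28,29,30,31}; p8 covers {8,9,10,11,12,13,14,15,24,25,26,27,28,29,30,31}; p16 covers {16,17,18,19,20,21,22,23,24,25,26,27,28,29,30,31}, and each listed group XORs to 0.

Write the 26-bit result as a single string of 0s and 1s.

01011000101100010100000111

s1 (pos 1,3,5,7,9,11,13,15,17,19,21,23,25,27,29,31): 0⊕0⊕1⊕1⊕1⊕0⊕1⊕1⊕1⊕0⊕1⊕1⊕0⊕0⊕1⊕1 = 0
s2 (pos 2,3,6,7,10,11,14,15,18,19,22,23,26,27,30,31): 1⊕0⊕0⊕1⊕0⊕0⊕0⊕1⊕0⊕0⊕0⊕1⊕0⊕0⊕1⊕1 = 0
s4 (pos 4,5,6,7,12,13,14,15,20,21,22,23,28,29,30,31): 1⊕1⊕0⊕1⊕0⊕1⊕0⊕1⊕0⊕1⊕0⊕1⊕0⊕1⊕1⊕1 = 0
s8 (pos 8,9,10,11,12,13,14,15,24,25,26,27,28,29,30,31): 0⊕1⊕0⊕0⊕0⊕1⊕0⊕1⊕0⊕0⊕0⊕0⊕0⊕1⊕1⊕1 = 0
s16 (pos 16,17,18,19,20,21,22,23,24,25,26,27,28,29,30,31): 0⊕1⊕0⊕0⊕0⊕1⊕0⊕1⊕0⊕0⊕0⊕0⊕0⊕1⊕1⊕1 = 0
Syndrome s16…s1 = 00000 → no error.
Read data bits from positions 3,5,6,7,9,10,11,12,13,14,15,17,18,19,20,21,22,23,24,25,26,27,28,29,30,31: 01011000101100010100000111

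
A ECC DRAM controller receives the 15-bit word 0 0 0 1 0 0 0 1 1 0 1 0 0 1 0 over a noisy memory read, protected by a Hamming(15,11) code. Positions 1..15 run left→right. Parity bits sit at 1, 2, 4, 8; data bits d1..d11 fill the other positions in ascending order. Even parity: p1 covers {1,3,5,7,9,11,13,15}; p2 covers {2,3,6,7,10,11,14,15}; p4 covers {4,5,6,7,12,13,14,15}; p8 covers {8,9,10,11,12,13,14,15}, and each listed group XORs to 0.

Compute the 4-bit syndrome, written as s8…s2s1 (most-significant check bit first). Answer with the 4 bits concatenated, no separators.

0000

s1 (pos 1,3,5,7,9,11,13,15): 0⊕0⊕0⊕0⊕1⊕1⊕0⊕0 = 0
s2 (pos 2,3,6,7,10,11,14,15): 0⊕0⊕0⊕0⊕0⊕1⊕1⊕0 = 0
s4 (pos 4,5,6,7,12,13,14,15): 1⊕0⊕0⊕0⊕0⊕0⊕1⊕0 = 0
s8 (pos 8,9,10,11,12,13,14,15): 1⊕1⊕0⊕1⊕0⊕0⊕1⊕0 = 0
Syndrome s8…s1 = 0000 → no error.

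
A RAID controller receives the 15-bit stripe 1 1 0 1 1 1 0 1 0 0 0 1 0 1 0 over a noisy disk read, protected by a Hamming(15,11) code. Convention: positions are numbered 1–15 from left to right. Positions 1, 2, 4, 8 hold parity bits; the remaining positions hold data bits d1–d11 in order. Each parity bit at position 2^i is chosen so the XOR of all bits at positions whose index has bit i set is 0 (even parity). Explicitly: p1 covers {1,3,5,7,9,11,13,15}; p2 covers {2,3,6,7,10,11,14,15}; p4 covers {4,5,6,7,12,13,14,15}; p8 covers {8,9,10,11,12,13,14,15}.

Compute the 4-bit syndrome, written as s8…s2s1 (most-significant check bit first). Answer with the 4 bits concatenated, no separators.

1110

s1 (pos 1,3,5,7,9,11,13,15): 1⊕0⊕1⊕0⊕0⊕0⊕0⊕0 = 0
s2 (pos 2,3,6,7,10,11,14,15): 1⊕0⊕1⊕0⊕0⊕0⊕1⊕0 = 1
s4 (pos 4,5,6,7,12,13,14,15): 1⊕1⊕1⊕0⊕1⊕0⊕1⊕0 = 1
s8 (pos 8,9,10,11,12,13,14,15): 1⊕0⊕0⊕0⊕1⊕0⊕1⊕0 = 1
Syndrome s8…s1 = 1110 → error at position 14.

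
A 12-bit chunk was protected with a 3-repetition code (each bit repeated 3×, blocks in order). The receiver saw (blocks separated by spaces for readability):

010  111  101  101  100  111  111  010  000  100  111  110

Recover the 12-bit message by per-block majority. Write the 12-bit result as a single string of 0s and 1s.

011101100011

Block 1 (010): 1 one → 0
Block 2 (111): 3 ones → 1
Block 3 (101): 2 ones → 1
Block 4 (101): 2 ones → 1
Block 5 (100): 1 one → 0
Block 6 (111): 3 ones → 1
Block 7 (111): 3 ones → 1
Block 8 (010): 1 one → 0
Block 9 (000): 0 ones → 0
Block 10 (100): 1 one → 0
Block 11 (111): 3 ones → 1
Block 12 (110): 2 ones → 1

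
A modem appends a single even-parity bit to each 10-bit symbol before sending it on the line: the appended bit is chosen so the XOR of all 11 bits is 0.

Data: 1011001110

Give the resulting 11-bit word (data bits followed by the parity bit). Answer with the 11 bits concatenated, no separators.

XOR of the 10 data bits: 1⊕0⊕1⊕1⊕0⊕0⊕1⊕1⊕1⊕0 = 0
Parity bit = 0 (so all 11 bits XOR to 0).

10110011100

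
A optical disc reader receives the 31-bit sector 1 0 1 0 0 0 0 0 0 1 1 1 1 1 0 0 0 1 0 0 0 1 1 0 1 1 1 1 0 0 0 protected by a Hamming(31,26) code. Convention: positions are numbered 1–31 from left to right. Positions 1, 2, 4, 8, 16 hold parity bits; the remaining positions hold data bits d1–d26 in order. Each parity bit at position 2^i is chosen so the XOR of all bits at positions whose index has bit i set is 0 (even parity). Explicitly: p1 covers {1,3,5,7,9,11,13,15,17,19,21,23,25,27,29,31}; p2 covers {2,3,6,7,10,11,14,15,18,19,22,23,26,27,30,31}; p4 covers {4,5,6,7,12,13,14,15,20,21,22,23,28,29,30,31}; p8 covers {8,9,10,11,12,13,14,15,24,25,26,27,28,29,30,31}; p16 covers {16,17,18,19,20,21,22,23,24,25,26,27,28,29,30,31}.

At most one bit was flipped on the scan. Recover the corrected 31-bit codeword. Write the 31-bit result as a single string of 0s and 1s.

1010000001111100010001101101000

s1 (pos 1,3,5,7,9,11,13,15,17,19,21,23,25,27,29,31): 1⊕1⊕0⊕0⊕0⊕1⊕1⊕0⊕0⊕0⊕0⊕1⊕1⊕1⊕0⊕0 = 1
s2 (pos 2,3,6,7,10,11,14,15,18,19,22,23,26,27,30,31): 0⊕1⊕0⊕0⊕1⊕1⊕1⊕0⊕1⊕0⊕1⊕1⊕1⊕1⊕0⊕0 = 1
s4 (pos 4,5,6,7,12,13,14,15,20,21,22,23,28,29,30,31): 0⊕0⊕0⊕0⊕1⊕1⊕1⊕0⊕0⊕0⊕1⊕1⊕1⊕0⊕0⊕0 = 0
s8 (pos 8,9,10,11,12,13,14,15,24,25,26,27,28,29,30,31): 0⊕0⊕1⊕1⊕1⊕1⊕1⊕0⊕0⊕1⊕1⊕1⊕1⊕0⊕0⊕0 = 1
s16 (pos 16,17,18,19,20,21,22,23,24,25,26,27,28,29,30,31): 0⊕0⊕1⊕0⊕0⊕0⊕1⊕1⊕0⊕1⊕1⊕1⊕1⊕0⊕0⊕0 = 1
Syndrome s16…s1 = 11011 → error at position 27.
Flip position 27: 1010000001111100010001101111000 → 1010000001111100010001101101000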